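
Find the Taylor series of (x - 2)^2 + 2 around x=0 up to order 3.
x^2 - 4·x + 6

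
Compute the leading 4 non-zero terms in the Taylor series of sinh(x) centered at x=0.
x^7/5040 + x^5/120 + x^3/6 + x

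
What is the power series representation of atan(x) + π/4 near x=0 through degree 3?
-x^3/3 + x + π/4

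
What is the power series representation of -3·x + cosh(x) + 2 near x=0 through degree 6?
x^6/720 + x^4/24 + x^2/2 - 3·x + 3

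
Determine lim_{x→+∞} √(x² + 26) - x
This is an ∞ − ∞ indeterminate form.
Multiply and divide by the conjugate √(x²+26) + x; the x² terms cancel, leaving 26/(√(x²+26)+x) → 0.
Limit = 0.

Final answer: 0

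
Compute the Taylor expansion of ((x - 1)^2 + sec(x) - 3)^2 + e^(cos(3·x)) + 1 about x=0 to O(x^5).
x^4·(11/6 + 27·e/2) - 6·x^3 + x^2·(1 - 9·e/2) + 4·x + 2 + e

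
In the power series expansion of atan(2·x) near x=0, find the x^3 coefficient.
Expand to order 3: atan(2·x) = -8·x^3/3 + 2·x + O(x^4).
The coefficient of x^3 is -8/3.

Final answer: -8/3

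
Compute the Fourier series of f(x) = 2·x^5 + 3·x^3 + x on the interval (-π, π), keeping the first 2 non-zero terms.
(-74·π^2 + 4·π^4 + 446)·sin(x) + (-2·π^4 - 23/2 + 7·π^2)·sin(2·x)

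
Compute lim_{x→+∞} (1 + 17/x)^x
As x → +∞: this is the defining limit (1 + 17/x)^x → e^17.
Limit = e^(17).

Final answer: e^(17)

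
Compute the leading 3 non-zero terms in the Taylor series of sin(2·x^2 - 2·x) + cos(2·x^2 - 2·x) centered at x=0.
16·x^3/3 - 2·x + 1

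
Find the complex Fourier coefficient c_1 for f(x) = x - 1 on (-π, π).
Compute the real Fourier coefficients first: a_1 = 0, b_1 = 2.
Then c_1 = (a_1 − i·b_1)/2 = -i.

Final answer: -i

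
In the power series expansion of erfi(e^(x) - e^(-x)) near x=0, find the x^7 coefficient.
1681/(140·√(π))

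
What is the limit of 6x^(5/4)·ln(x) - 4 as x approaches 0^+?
The product is a 0·∞ indeterminate form at x → 0⁺.
Rewrite the product as 6·ln(x) / x^(-5/4) and apply L'Hôpital, or use the standard hierarchy x^(-5/4) ≫ |ln x| as x → 0⁺.
The indeterminate product → 0, so the limit = -4.

Final answer: -4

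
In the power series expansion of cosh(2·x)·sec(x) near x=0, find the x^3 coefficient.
Expand to order 3: cosh(2·x)·sec(x) = 5·x^2/2 + 1 + O(x^4).
The coefficient of x^3 is 0.

Final answer: 0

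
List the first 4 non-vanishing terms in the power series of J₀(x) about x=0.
-x^6/2304 + x^4/64 - x^2/4 + 1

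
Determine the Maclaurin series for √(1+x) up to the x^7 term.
33·x^7/2048 - 21·x^6/1024 + 7·x^5/256 - 5·x^4/128 + x^3/16 - x^2/8 + x/2 + 1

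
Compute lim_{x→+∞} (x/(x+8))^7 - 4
As x → +∞: x/(x+8) = 1/(1 + 8/x) → 1, and the 7th power of a limit-1 base also → 1; with the additive constant, 1 - 4 = -3.
Limit = -3.

Final answer: -3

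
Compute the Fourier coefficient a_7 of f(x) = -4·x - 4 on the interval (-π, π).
a_7 = (1/π) ∫_{-π}^{π} f(x)·cos(7x) dx.
Evaluate the integral (use parity and integration by parts as needed): a_7 = 0.

Final answer: 0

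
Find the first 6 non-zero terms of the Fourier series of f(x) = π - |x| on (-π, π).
4·cos(x)/π + 4·cos(3·x)/(9·π) + 4·cos(5·x)/(25·π) + 4·cos(7·x)/(49·π) + 4·cos(9·x)/(81·π) + π/2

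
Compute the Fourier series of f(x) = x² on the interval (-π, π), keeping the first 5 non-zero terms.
-4·cos(x) + cos(2·x) - 4·cos(3·x)/9 + cos(4·x)/4 + π^2/3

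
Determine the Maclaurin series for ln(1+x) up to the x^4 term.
-x^4/4 + x^3/3 - x^2/2 + x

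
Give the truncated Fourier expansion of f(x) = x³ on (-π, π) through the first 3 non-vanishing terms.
(-12 + 2·π^2)·sin(x) + (3/2 - π^2)·sin(2·x) + (-4/9 + 2·π^2/3)·sin(3·x)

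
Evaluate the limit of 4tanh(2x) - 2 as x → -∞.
Evaluate the dominant behaviour as x → -∞; each term tends to a finite value or vanishes.
Limit = -6.

Final answer: -6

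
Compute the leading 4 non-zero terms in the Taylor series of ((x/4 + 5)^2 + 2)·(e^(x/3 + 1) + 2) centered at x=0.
47·e·x^3/144 + x^2·(1/8 + 115·e/48) + x·(5 + 23·e/2) + 54 + 27·e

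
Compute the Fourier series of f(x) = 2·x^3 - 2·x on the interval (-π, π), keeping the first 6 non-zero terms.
(-28 + 4·π^2)·sin(x) + (5 - 2·π^2)·sin(2·x) + (-20/9 + 4·π^2/3)·sin(3·x) + (11/8 - π^2)·sin(4·x) + (-124/125 + 4·π^2/5)·sin(5·x) + (7/9 - 2·π^2/3)·sin(6·x)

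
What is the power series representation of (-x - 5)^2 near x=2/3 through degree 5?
289/9 + 34·(x - 2/3)/3 + (x - 2/3)^2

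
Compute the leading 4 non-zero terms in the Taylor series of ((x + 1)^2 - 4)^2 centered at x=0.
4·x^3 - 2·x^2 - 12·x + 9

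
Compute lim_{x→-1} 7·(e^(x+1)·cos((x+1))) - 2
Direct substitution at x = -1 gives 5.

Final answer: 5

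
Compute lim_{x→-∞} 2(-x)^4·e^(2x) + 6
The product is a 0·∞ indeterminate form at x → -∞.
Rewrite the product as 2(-x)^4 / e^(-2x) (an ∞/∞ form) and apply L'Hôpital, or use the standard hierarchy e^(2|x|) ≫ |(-x)^4| as x → -∞.
The indeterminate product → 0, so the limit = 6.

Final answer: 6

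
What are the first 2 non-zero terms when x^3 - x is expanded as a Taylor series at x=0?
x^3 - x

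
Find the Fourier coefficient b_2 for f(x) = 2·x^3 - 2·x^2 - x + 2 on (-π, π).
b_2 = (1/π) ∫_{-π}^{π} f(x)·sin(2x) dx.
Evaluate the integral (use parity and integration by parts as needed): b_2 = 4 - 2·π^2.

Final answer: 4 - 2·π^2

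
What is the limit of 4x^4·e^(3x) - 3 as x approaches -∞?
The product is a 0·∞ indeterminate form at x → -∞.
Rewrite the product as 4x^4 / e^(-3x) (an ∞/∞ form) and apply L'Hôpital, or use the standard hierarchy e^(3|x|) ≫ |x^4| as x → -∞.
The indeterminate product → 0, so the limit = -3.

Final answer: -3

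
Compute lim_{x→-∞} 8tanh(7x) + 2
Evaluate the dominant behaviour as x → -∞; each term tends to a finite value or vanishes.
Limit = -6.

Final answer: -6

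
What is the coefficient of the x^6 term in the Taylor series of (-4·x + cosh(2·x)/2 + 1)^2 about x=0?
Expand to order 6: (-4·x + cosh(2·x)/2 + 1)^2 = 4·x^6/5 - 8·x^5/3 + 2·x^4 - 8·x^3 + 19·x^2 - 12·x + 9/4 + O(x^7).
The coefficient of x^6 is 4/5.

Final answer: 4/5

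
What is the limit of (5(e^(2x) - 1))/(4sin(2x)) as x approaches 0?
Both numerator and denominator → 0 as x → 0; this is a 0/0 indeterminate form.
Expand each to leading order near x = 0: numerator ~ 10·x, denominator ~ 8·x.
The limit of the ratio is 5/4.

Final answer: 5/4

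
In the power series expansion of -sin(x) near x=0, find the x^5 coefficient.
Expand to order 5: -sin(x) = -x^5/120 + x^3/6 - x + O(x^6).
The coefficient of x^5 is -1/120.

Final answer: -1/120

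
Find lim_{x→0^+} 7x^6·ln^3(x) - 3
The product is a 0·∞ indeterminate form at x → 0⁺.
Rewrite the product as 7·ln^3(x) / x^(-6) and apply L'Hôpital, or use the standard hierarchy x^(-6) ≫ |ln x|^3 as x → 0⁺.
The indeterminate product → 0, so the limit = -3.

Final answer: -3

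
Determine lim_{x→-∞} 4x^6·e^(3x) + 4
The product is a 0·∞ indeterminate form at x → -∞.
Rewrite the product as 4x^6 / e^(-3x) (an ∞/∞ form) and apply L'Hôpital, or use the standard hierarchy e^(3|x|) ≫ |x^6| as x → -∞.
The indeterminate product → 0, so the limit = 4.

Final answer: 4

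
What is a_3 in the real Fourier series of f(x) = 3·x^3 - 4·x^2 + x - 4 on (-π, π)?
a_3 = (1/π) ∫_{-π}^{π} f(x)·cos(3x) dx.
Evaluate the integral (use parity and integration by parts as needed): a_3 = 16/9.

Final answer: 16/9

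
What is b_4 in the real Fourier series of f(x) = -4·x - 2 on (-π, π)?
b_4 = (1/π) ∫_{-π}^{π} f(x)·sin(4x) dx.
Evaluate the integral (use parity and integration by parts as needed): b_4 = 2.

Final answer: 2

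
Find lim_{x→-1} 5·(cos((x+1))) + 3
Direct substitution at x = -1 gives 8.

Final answer: 8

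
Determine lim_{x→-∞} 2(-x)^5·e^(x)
This is a 0·∞ indeterminate form at x → -∞.
Rewrite the product as 2(-x)^5 / e^(-x) (an ∞/∞ form) and apply L'Hôpital, or use the standard hierarchy e^(|x|) ≫ |(-x)^5| as x → -∞.
The indeterminate product → 0, so the limit = 0.

Final answer: 0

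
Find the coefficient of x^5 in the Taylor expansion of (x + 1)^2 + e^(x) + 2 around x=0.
Expand to order 5: (x + 1)^2 + e^(x) + 2 = x^5/120 + x^4/24 + x^3/6 + 3·x^2/2 + 3·x + 4 + O(x^6).
The coefficient of x^5 is 1/120.

Final answer: 1/120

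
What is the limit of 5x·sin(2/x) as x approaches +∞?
As x → +∞: let u = 2/x → 0⁺; then 5·x·sin(2/x) = 5·2·sin(u)/u → 5·2·1 = 10.
Limit = 10.

Final answer: 10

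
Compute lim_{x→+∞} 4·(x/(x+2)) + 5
Evaluate the dominant behaviour as x → +∞; each term tends to a finite value or vanishes.
Limit = 9.

Final answer: 9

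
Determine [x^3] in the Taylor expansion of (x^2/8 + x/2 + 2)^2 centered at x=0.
Expand to order 3: (x^2/8 + x/2 + 2)^2 = x^3/8 + 3·x^2/4 + 2·x + 4 + O(x^4).
The coefficient of x^3 is 1/8.

Final answer: 1/8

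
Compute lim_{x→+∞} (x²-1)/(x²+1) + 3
Evaluate the dominant behaviour as x → +∞; each term tends to a finite value or vanishes.
Limit = 4.

Final answer: 4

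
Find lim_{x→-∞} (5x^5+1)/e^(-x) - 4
The quotient is an ∞/∞ indeterminate form as x → -∞.
Compare growth rates of the dominant terms (exponentials ≫ polynomials ≫ logarithms), or apply L'Hôpital's rule; the quotient → 0.
Adding the constant: 0 - 4 = -4. Limit = -4.

Final answer: -4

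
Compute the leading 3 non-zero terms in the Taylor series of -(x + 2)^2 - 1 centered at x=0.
-x^2 - 4·x - 5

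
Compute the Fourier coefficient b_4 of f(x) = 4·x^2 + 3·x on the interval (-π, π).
b_4 = (1/π) ∫_{-π}^{π} f(x)·sin(4x) dx.
Evaluate the integral (use parity and integration by parts as needed): b_4 = -3/2.

Final answer: -3/2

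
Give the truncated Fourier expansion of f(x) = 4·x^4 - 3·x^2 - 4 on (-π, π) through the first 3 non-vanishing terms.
(204 - 32·π^2)·cos(x) + (-15 + 8·π^2)·cos(2·x) - π^2 - 4 + 4·π^4/5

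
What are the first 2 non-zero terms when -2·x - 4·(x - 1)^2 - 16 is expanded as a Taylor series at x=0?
6·x - 20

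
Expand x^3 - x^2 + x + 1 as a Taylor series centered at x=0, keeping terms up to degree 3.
x^3 - x^2 + x + 1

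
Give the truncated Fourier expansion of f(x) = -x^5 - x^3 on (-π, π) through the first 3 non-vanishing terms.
(-228 - 2·π^4 + 38·π^2)·sin(x) + (-4·π^2 + 6 + π^4)·sin(2·x) + (-2·π^4/3 - 44/81 + 22·π^2/27)·sin(3·x)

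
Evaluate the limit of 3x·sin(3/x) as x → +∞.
As x → +∞: let u = 3/x → 0⁺; then 3·x·sin(3/x) = 3·3·sin(u)/u → 3·3·1 = 9.
Limit = 9.

Final answer: 9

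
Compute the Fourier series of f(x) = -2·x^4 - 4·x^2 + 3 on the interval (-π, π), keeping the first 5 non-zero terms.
(-80 + 16·π^2)·cos(x) + (2 - 4·π^2)·cos(2·x) + (16/27 + 16·π^2/9)·cos(3·x) + (-π^2 - 5/8)·cos(4·x) - 2·π^4/5 - 4·π^2/3 + 3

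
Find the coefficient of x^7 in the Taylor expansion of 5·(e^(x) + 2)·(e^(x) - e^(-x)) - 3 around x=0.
Expand to order 7: 5·(e^(x) + 2)·(e^(x) - e^(-x)) - 3 = 11·x^7/84 + 4·x^6/9 + 3·x^5/2 + 10·x^4/3 + 10·x^3 + 10·x^2 + 30·x - 3 + O(x^8).
The coefficient of x^7 is 11/84.

Final answer: 11/84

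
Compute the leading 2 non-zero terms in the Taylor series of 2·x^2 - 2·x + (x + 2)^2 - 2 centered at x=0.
2·x + 2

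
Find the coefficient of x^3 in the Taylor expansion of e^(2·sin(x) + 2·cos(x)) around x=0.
Expand to order 3: e^(2·sin(x) + 2·cos(x)) = -x^3·e^(2) + x^2·e^(2) + 2·x·e^(2) + e^(2) + O(x^4).
The coefficient of x^3 is -e^(2).

Final answer: -e^(2)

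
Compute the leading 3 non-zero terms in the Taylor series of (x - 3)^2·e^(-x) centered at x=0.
23·x^2/2 - 15·x + 9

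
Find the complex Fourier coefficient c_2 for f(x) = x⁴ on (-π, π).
Compute the real Fourier coefficients first: a_2 = -3 + 2·π^2, b_2 = 0.
Then c_2 = (a_2 − i·b_2)/2 = -3/2 + π^2.

Final answer: -3/2 + π^2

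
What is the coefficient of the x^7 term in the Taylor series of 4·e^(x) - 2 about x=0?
Expand to order 7: 4·e^(x) - 2 = x^7/1260 + x^6/180 + x^5/30 + x^4/6 + 2·x^3/3 + 2·x^2 + 4·x + 2 + O(x^8).
The coefficient of x^7 is 1/1260.

Final answer: 1/1260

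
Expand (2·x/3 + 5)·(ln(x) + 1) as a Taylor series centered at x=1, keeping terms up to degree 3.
17/3 + 19·(x - 1)/3 - 13·(x - 1)^2/6 + 14·(x - 1)^3/9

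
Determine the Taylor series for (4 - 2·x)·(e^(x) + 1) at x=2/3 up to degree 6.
8/3 + 8·e^(2/3)/3 + (-2 + 2·e^(2/3)/3)·(x - 2/3) - 2·e^(2/3)·(x - 2/3)^2/3 - 5·e^(2/3)·(x - 2/3)^3/9 - 2·e^(2/3)·(x - 2/3)^4/9 - 11·e^(2/3)·(x - 2/3)^5/180 - 7·e^(2/3)·(x - 2/3)^6/540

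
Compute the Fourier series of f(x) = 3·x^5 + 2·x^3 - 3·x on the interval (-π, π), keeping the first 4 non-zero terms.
(-116·π^2 + 6·π^4 + 690)·sin(x) + (-3·π^4 - 33/2 + 13·π^2)·sin(2·x) + (-28·π^2/9 + 2/27 + 2·π^4)·sin(3·x) + (-3·π^4/2 + 75/64 + 7·π^2/8)·sin(4·x)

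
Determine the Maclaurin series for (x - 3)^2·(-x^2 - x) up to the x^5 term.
-x^4 + 5·x^3 - 3·x^2 - 9·x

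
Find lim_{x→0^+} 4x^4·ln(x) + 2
The product is a 0·∞ indeterminate form at x → 0⁺.
Rewrite the product as 4·ln(x) / x^(-4) and apply L'Hôpital, or use the standard hierarchy x^(-4) ≫ |ln x| as x → 0⁺.
The indeterminate product → 0, so the limit = 2.

Final answer: 2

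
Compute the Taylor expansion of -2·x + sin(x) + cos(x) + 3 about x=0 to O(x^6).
x^5/120 + x^4/24 - x^3/6 - x^2/2 - x + 4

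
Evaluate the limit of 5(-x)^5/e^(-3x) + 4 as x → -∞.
The quotient is an ∞/∞ indeterminate form as x → -∞.
Compare growth rates of the dominant terms (exponentials ≫ polynomials ≫ logarithms), or apply L'Hôpital's rule; the quotient → 0.
Adding the constant: 0 + 4 = 4. Limit = 4.

Final answer: 4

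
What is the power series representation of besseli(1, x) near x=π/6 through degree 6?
besseli(1, π/6) + (besseli(2, π/6)/2 + besseli(0, π/6)/2)·(x - π/6) + (besseli(3, π/6)/8 + 3·besseli(1, π/6)/8)·(x - π/6)^2 + (besseli(4, π/6)/48 + besseli(2, π/6)/12 + besseli(0, π/6)/16)·(x - π/6)^3 + (besseli(5, π/6)/384 + 5·besseli(3, π/6)/384 + 5·besseli(1, π/6)/192)·(x - π/6)^4 + (besseli(6, π/6)/3840 + besseli(4, π/6)/640 + besseli(2, π/6)/256 + besseli(0, π/6)/384)·(x - π/6)^5 + (besseli(7, π/6)/46080 + 7·besseli(5, π/6)/46080 + 7·besseli(3, π/6)/15360 + 7·besseli(1, π/6)/9216)·(x - π/6)^6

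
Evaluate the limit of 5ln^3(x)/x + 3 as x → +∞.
The quotient is an ∞/∞ indeterminate form as x → +∞.
The polynomial denominator x dominates the logarithmic numerator (any positive power of x ≫ ln^3(x) as x → ∞), so the quotient → 0.
Adding the constant: 0 + 3 = 3. Limit = 3.

Final answer: 3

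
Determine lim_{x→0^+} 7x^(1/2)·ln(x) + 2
The product is a 0·∞ indeterminate form at x → 0⁺.
Rewrite the product as 7·ln(x) / x^(-1/2) and apply L'Hôpital, or use the standard hierarchy x^(-1/2) ≫ |ln x| as x → 0⁺.
The indeterminate product → 0, so the limit = 2.

Final answer: 2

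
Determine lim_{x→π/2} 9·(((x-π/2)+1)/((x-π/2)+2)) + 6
Direct substitution at x = π/2 gives 21/2.

Final answer: 21/2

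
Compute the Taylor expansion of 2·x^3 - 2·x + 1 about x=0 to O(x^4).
2·x^3 - 2·x + 1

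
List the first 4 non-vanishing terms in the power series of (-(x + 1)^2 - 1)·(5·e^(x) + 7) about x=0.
-35·x^3/3 - 27·x^2 - 34·x - 24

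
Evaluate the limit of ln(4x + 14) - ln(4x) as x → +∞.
This is an ∞ − ∞ indeterminate form.
Combine the logarithms: ln(4x+14) − ln(4x) = ln((4x+14)/(4x)) = ln(1 + 14/(4x)) → ln(1) = 0.
Limit = 0.

Final answer: 0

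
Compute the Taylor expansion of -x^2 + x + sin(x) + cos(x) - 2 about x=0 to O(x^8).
-x^7/5040 - x^6/720 + x^5/120 + x^4/24 - x^3/6 - 3·x^2/2 + 2·x - 1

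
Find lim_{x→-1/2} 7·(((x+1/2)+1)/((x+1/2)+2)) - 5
Direct substitution at x = -1/2 gives -3/2.

Final answer: -3/2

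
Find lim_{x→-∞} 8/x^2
Evaluate the dominant behaviour as x → -∞; each term tends to a finite value or vanishes.
Limit = 0.

Final answer: 0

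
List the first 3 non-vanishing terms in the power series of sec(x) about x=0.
5·x^4/24 + x^2/2 + 1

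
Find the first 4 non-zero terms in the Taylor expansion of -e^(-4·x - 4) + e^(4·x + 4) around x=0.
x^3·(32·e^(-4)/3 + 32·e^(4)/3) + x^2·(-8·e^(-4) + 8·e^(4)) + x·(4·e^(-4) + 4·e^(4)) - e^(-4) + e^(4)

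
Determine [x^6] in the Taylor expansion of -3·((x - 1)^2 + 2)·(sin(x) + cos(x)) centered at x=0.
Expand to order 6: -3·((x - 1)^2 + 2)·(sin(x) + cos(x)) = -x^6/16 + 27·x^5/40 + x^4/8 - 9·x^3/2 + 15·x^2/2 - 3·x - 9 + O(x^7).
The coefficient of x^6 is -1/16.

Final answer: -1/16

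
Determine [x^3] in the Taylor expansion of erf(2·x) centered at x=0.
Expand to order 3: erf(2·x) = -16·x^3/(3·√(π)) + 4·x/√(π) + O(x^4).
The coefficient of x^3 is -16/(3·√(π)).

Final answer: -16/(3·√(π))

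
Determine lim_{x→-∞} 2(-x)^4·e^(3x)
This is a 0·∞ indeterminate form at x → -∞.
Rewrite the product as 2(-x)^4 / e^(-3x) (an ∞/∞ form) and apply L'Hôpital, or use the standard hierarchy e^(3|x|) ≫ |(-x)^4| as x → -∞.
The indeterminate product → 0, so the limit = 0.

Final answer: 0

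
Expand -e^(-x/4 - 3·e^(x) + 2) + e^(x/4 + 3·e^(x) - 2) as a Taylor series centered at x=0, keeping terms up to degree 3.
x^3·(517·e^(-1)/384 + 4261·e/384) + x^2·(-121·e^(-1)/32 + 217·e/32) + x·(13·e^(-1)/4 + 13·e/4) - e^(-1) + e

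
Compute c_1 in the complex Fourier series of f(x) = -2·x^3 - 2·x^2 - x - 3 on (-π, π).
Compute the real Fourier coefficients first: a_1 = 8, b_1 = 22 - 4·π^2.
Then c_1 = (a_1 − i·b_1)/2 = 4 - 11·i + 2·i·π^2.

Final answer: 4 - 11·i + 2·i·π^2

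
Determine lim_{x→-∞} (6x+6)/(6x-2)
Evaluate the dominant behaviour as x → -∞; each term tends to a finite value or vanishes.
Limit = 1.

Final answer: 1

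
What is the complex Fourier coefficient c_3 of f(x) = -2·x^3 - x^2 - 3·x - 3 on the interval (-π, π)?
Compute the real Fourier coefficients first: a_3 = 4/9, b_3 = -4·π^2/3 - 10/9.
Then c_3 = (a_3 − i·b_3)/2 = 2/9 + 5·i/9 + 2·i·π^2/3.

Final answer: 2/9 + 5·i/9 + 2·i·π^2/3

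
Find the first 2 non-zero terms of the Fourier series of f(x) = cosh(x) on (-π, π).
-cos(x)·sinh(π)/π + sinh(π)/π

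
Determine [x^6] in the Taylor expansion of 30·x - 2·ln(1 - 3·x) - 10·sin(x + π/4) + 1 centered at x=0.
Expand to order 6: 30·x - 2·ln(1 - 3·x) - 10·sin(x + π/4) + 1 = x^6·(√(2)/144 + 243) + x^5·(486/5 - √(2)/24) + x^4·(81/2 - 5·√(2)/24) + x^3·(5·√(2)/6 + 18) + x^2·(5·√(2)/2 + 9) + x·(36 - 5·√(2)) - 5·√(2) + 1 + O(x^7).
The coefficient of x^6 is √(2)/144 + 243.

Final answer: √(2)/144 + 243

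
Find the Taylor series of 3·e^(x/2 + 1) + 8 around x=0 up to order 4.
e·x^4/128 + e·x^3/16 + 3·e·x^2/8 + 3·e·x/2 + 8 + 3·e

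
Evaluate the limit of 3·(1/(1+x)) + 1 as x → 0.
Direct substitution at x = 0 gives 4.

Final answer: 4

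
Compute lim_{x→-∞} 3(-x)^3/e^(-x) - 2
The quotient is an ∞/∞ indeterminate form as x → -∞.
Compare growth rates of the dominant terms (exponentials ≫ polynomials ≫ logarithms), or apply L'Hôpital's rule; the quotient → 0.
Adding the constant: 0 - 2 = -2. Limit = -2.

Final answer: -2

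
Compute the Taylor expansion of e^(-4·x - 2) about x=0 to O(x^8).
-1024·x^7·e^(-2)/315 + 256·x^6·e^(-2)/45 - 128·x^5·e^(-2)/15 + 32·x^4·e^(-2)/3 - 32·x^3·e^(-2)/3 + 8·x^2·e^(-2) - 4·x·e^(-2) + e^(-2)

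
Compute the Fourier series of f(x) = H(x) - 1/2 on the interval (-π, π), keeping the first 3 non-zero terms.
2·sin(x)/π + 2·sin(3·x)/(3·π) + 2·sin(5·x)/(5·π)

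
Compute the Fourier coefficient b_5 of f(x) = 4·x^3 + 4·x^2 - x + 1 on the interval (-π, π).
b_5 = (1/π) ∫_{-π}^{π} f(x)·sin(5x) dx.
Evaluate the integral (use parity and integration by parts as needed): b_5 = -98/125 + 8·π^2/5.

Final answer: -98/125 + 8·π^2/5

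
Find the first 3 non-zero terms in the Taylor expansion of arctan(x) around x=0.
x^5/5 - x^3/3 + x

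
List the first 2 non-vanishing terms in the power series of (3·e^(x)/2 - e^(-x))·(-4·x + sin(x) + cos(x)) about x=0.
x + 1/2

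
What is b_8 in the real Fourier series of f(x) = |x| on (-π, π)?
b_8 = (1/π) ∫_{-π}^{π} f(x)·sin(8x) dx.
Evaluate the integral (use parity and integration by parts as needed): b_8 = 0.

Final answer: 0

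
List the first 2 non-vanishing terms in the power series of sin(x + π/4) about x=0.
√(2)·x/2 + √(2)/2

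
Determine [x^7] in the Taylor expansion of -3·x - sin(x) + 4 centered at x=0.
Expand to order 7: -3·x - sin(x) + 4 = x^7/5040 - x^5/120 + x^3/6 - 4·x + 4 + O(x^8).
The coefficient of x^7 is 1/5040.

Final answer: 1/5040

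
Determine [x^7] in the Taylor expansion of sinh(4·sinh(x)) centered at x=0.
Expand to order 7: sinh(4·sinh(x)) = 14513·x^7/1260 + 139·x^5/10 + 34·x^3/3 + 4·x + O(x^8).
The coefficient of x^7 is 14513/1260.

Final answer: 14513/1260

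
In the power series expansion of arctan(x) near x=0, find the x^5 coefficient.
Expand to order 5: arctan(x) = x^5/5 - x^3/3 + x + O(x^6).
The coefficient of x^5 is 1/5.

Final answer: 1/5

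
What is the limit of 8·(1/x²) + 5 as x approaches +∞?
Evaluate the dominant behaviour as x → +∞; each term tends to a finite value or vanishes.
Limit = 5.

Final answer: 5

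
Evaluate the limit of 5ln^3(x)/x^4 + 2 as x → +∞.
The quotient is an ∞/∞ indeterminate form as x → +∞.
The polynomial denominator x^4 dominates the logarithmic numerator (any positive power of x ≫ ln^3(x) as x → ∞), so the quotient → 0.
Adding the constant: 0 + 2 = 2. Limit = 2.

Final answer: 2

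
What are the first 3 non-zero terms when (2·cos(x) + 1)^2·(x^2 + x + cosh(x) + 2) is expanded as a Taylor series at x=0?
-9·x^2/2 + 9·x + 27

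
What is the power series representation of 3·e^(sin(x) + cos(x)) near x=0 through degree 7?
e·x^7/240 + 71·e·x^6/240 + 3·e·x^5/10 - 5·e·x^4/8 - 3·e·x^3/2 + 3·e·x + 3·e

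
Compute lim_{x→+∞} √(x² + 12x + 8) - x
This is an ∞ − ∞ indeterminate form.
Multiply and divide by the conjugate √(x²+12x + 8) + x; the x² terms cancel, leaving (12x + 8)/(√(x²+12x + 8)+x) → 12/2 = 6.
Limit = 6.

Final answer: 6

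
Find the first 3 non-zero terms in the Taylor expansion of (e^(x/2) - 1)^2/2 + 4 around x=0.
x^3/16 + x^2/8 + 4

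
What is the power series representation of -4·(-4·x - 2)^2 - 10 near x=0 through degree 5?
-64·x^2 - 64·x - 26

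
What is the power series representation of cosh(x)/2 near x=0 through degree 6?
x^6/1440 + x^4/48 + x^2/4 + 1/2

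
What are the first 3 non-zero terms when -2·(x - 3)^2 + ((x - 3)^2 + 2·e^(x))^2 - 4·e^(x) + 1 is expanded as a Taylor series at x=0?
56·x^2 - 80·x + 100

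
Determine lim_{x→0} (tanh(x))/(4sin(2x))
Both numerator and denominator → 0 as x → 0; this is a 0/0 indeterminate form.
Expand each to leading order near x = 0: numerator ~ x, denominator ~ 8·x.
The limit of the ratio is 1/8.

Final answer: 1/8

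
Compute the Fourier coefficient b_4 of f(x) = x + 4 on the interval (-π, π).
b_4 = (1/π) ∫_{-π}^{π} f(x)·sin(4x) dx.
Evaluate the integral (use parity and integration by parts as needed): b_4 = -1/2.

Final answer: -1/2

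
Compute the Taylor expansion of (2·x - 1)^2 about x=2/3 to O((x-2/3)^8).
1/9 + 4·(x - 2/3)/3 + 4·(x - 2/3)^2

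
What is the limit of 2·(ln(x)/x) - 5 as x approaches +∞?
Evaluate the dominant behaviour as x → +∞; each term tends to a finite value or vanishes.
Limit = -5.

Final answer: -5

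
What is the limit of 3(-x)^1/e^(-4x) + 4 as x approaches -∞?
The quotient is an ∞/∞ indeterminate form as x → -∞.
Compare growth rates of the dominant terms (exponentials ≫ polynomials ≫ logarithms), or apply L'Hôpital's rule; the quotient → 0.
Adding the constant: 0 + 4 = 4. Limit = 4.

Final answer: 4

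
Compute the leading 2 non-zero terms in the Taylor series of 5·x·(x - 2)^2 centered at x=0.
-20·x^2 + 20·x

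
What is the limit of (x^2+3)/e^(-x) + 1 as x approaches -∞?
The quotient is an ∞/∞ indeterminate form as x → -∞.
Compare growth rates of the dominant terms (exponentials ≫ polynomials ≫ logarithms), or apply L'Hôpital's rule; the quotient → 0.
Adding the constant: 0 + 1 = 1. Limit = 1.

Final answer: 1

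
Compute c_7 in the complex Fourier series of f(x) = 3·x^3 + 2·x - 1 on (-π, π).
Compute the real Fourier coefficients first: a_7 = 0, b_7 = 160/343 + 6·π^2/7.
Then c_7 = (a_7 − i·b_7)/2 = -3·i·π^2/7 - 80·i/343.

Final answer: -3·i·π^2/7 - 80·i/343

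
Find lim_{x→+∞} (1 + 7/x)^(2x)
As x → +∞: write (1 + 7/x)^(2x) = ((1 + 7/x)^x)^2 → (e^7)^2 = e^14.
Limit = e^(14).

Final answer: e^(14)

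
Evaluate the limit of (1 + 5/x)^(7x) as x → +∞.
As x → +∞: write (1 + 5/x)^(7x) = ((1 + 5/x)^x)^7 → (e^5)^7 = e^35.
Limit = e^(35).

Final answer: e^(35)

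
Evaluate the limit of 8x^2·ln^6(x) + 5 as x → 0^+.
The product is a 0·∞ indeterminate form at x → 0⁺.
Rewrite the product as 8·ln^6(x) / x^(-2) and apply L'Hôpital, or use the standard hierarchy x^(-2) ≫ |ln x|^6 as x → 0⁺.
The indeterminate product → 0, so the limit = 5.

Final answer: 5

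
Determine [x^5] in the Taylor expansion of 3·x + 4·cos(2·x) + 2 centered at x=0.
Expand to order 5: 3·x + 4·cos(2·x) + 2 = 8·x^4/3 - 8·x^2 + 3·x + 6 + O(x^6).
The coefficient of x^5 is 0.

Final answer: 0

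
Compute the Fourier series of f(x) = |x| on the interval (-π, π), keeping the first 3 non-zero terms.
-4·cos(x)/π - 4·cos(3·x)/(9·π) + π/2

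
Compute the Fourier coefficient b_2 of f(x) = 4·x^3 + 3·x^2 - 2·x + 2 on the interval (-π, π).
b_2 = (1/π) ∫_{-π}^{π} f(x)·sin(2x) dx.
Evaluate the integral (use parity and integration by parts as needed): b_2 = 8 - 4·π^2.

Final answer: 8 - 4·π^2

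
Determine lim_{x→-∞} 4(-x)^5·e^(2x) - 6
The product is a 0·∞ indeterminate form at x → -∞.
Rewrite the product as 4(-x)^5 / e^(-2x) (an ∞/∞ form) and apply L'Hôpital, or use the standard hierarchy e^(2|x|) ≫ |(-x)^5| as x → -∞.
The indeterminate product → 0, so the limit = -6.

Final answer: -6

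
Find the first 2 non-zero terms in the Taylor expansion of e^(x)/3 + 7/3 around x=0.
x/3 + 8/3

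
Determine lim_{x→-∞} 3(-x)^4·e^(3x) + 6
The product is a 0·∞ indeterminate form at x → -∞.
Rewrite the product as 3(-x)^4 / e^(-3x) (an ∞/∞ form) and apply L'Hôpital, or use the standard hierarchy e^(3|x|) ≫ |(-x)^4| as x → -∞.
The indeterminate product → 0, so the limit = 6.

Final answer: 6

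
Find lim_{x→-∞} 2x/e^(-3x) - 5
The quotient is an ∞/∞ indeterminate form as x → -∞.
Compare growth rates of the dominant terms (exponentials ≫ polynomials ≫ logarithms), or apply L'Hôpital's rule; the quotient → 0.
Adding the constant: 0 - 5 = -5. Limit = -5.

Final answer: -5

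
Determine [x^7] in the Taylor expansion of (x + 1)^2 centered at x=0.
Expand to order 7: (x + 1)^2 = x^2 + 2·x + 1 + O(x^8).
The coefficient of x^7 is 0.

Final answer: 0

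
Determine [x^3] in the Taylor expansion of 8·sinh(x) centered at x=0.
Expand to order 3: 8·sinh(x) = 4·x^3/3 + 8·x + O(x^4).
The coefficient of x^3 is 4/3.

Final answer: 4/3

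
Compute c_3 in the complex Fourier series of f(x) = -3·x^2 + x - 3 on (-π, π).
Compute the real Fourier coefficients first: a_3 = 4/3, b_3 = 2/3.
Then c_3 = (a_3 − i·b_3)/2 = 2/3 - i/3.

Final answer: 2/3 - i/3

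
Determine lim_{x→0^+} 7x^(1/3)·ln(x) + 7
The product is a 0·∞ indeterminate form at x → 0⁺.
Rewrite the product as 7·ln(x) / x^(-1/3) and apply L'Hôpital, or use the standard hierarchy x^(-1/3) ≫ |ln x| as x → 0⁺.
The indeterminate product → 0, so the limit = 7.

Final answer: 7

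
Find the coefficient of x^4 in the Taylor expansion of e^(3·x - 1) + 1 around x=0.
Expand to order 4: e^(3·x - 1) + 1 = 27·x^4·e^(-1)/8 + 9·x^3·e^(-1)/2 + 9·x^2·e^(-1)/2 + 3·x·e^(-1) + e^(-1) + 1 + O(x^5).
The coefficient of x^4 is 27·e^(-1)/8.

Final answer: 27·e^(-1)/8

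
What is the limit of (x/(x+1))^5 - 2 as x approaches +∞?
As x → +∞: x/(x+1) = 1/(1 + 1/x) → 1, and the 5th power of a limit-1 base also → 1; with the additive constant, 1 - 2 = -1.
Limit = -1.

Final answer: -1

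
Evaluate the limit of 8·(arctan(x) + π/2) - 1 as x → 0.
Direct substitution at x = 0 gives -1 + 4·π.

Final answer: -1 + 4·π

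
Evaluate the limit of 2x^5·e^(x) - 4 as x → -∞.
The product is a 0·∞ indeterminate form at x → -∞.
Rewrite the product as 2x^5 / e^(-x) (an ∞/∞ form) and apply L'Hôpital, or use the standard hierarchy e^(|x|) ≫ |x^5| as x → -∞.
The indeterminate product → 0, so the limit = -4.

Final answer: -4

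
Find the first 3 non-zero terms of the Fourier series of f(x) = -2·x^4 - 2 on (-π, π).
(-96 + 16·π^2)·cos(x) + (6 - 4·π^2)·cos(2·x) - 2·π^4/5 - 2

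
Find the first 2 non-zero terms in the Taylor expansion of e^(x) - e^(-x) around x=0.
x^3/3 + 2·x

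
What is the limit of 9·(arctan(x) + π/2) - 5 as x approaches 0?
Direct substitution at x = 0 gives -5 + 9·π/2.

Final answer: -5 + 9·π/2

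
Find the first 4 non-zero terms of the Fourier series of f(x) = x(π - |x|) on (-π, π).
8·sin(x)/π + 8·sin(3·x)/(27·π) + 8·sin(5·x)/(125·π) + 8·sin(7·x)/(343·π)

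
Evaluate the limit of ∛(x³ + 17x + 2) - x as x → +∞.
This is an ∞ − ∞ indeterminate form.
Multiply by (A² + AB + B²)/(A² + AB + B²) where A = ∛(x³+17x + 2), B = x to use A³ − B³ = (A−B)(A²+AB+B²); the x³ terms cancel, leaving (17x + 2)/(A²+AB+B²) with denominator ~ 3x², so the limit is 0.
Limit = 0.

Final answer: 0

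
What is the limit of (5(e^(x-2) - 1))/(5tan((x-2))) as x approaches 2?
Both numerator and denominator → 0 as x → 2; this is a 0/0 indeterminate form.
Expand each to leading order near x = 2: numerator ~ 5·(x - 2), denominator ~ 5·(x - 2).
The limit of the ratio is 1.

Final answer: 1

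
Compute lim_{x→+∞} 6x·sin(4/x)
As x → +∞: let u = 4/x → 0⁺; then 6·x·sin(4/x) = 6·4·sin(u)/u → 6·4·1 = 24.
Limit = 24.

Final answer: 24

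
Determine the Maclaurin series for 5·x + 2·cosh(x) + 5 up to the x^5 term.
x^4/12 + x^2 + 5·x + 7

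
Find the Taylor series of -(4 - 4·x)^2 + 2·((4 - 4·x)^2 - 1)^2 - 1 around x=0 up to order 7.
512·x^4 - 2048·x^3 + 2992·x^2 - 1888·x + 433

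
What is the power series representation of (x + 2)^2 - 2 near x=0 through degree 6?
x^2 + 4·x + 2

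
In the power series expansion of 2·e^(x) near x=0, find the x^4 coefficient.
Expand to order 4: 2·e^(x) = x^4/12 + x^3/3 + x^2 + 2·x + 2 + O(x^5).
The coefficient of x^4 is 1/12.

Final answer: 1/12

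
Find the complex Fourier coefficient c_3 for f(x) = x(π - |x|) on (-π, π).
Compute the real Fourier coefficients first: a_3 = 0, b_3 = 8/(27·π).
Then c_3 = (a_3 − i·b_3)/2 = -4·i/(27·π).

Final answer: -4·i/(27·π)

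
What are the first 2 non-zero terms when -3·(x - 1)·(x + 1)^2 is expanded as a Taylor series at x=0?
3·x + 3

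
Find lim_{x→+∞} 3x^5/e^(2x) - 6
The quotient is an ∞/∞ indeterminate form as x → +∞.
The exponential denominator e^(2x) dominates the polynomial numerator (e^x ≫ x^5 as x → ∞), so the quotient → 0.
Adding the constant: 0 - 6 = -6. Limit = -6.

Final answer: -6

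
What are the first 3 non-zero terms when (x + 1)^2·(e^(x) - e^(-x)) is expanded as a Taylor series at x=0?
7·x^3/3 + 4·x^2 + 2·x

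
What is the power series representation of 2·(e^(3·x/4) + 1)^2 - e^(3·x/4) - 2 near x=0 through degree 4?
945·x^4/2048 + 171·x^3/128 + 99·x^2/32 + 21·x/4 + 5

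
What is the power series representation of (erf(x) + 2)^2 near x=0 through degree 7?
-4·x^7/(21·√(π)) + 56·x^6/(45·π) + 4·x^5/(5·√(π)) - 8·x^4/(3·π) - 8·x^3/(3·√(π)) + 4·x^2/π + 8·x/√(π) + 4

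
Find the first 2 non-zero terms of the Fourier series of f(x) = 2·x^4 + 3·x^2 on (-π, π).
(84 - 16·π^2)·cos(x) + π^2 + 2·π^4/5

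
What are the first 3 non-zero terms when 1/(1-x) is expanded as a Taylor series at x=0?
x^2 + x + 1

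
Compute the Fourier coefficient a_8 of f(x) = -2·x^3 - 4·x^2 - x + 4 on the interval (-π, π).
a_8 = (1/π) ∫_{-π}^{π} f(x)·cos(8x) dx.
Evaluate the integral (use parity and integration by parts as needed): a_8 = -1/4.

Final answer: -1/4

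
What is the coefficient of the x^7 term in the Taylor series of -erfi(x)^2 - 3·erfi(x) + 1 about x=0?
Expand to order 7: -erfi(x)^2 - 3·erfi(x) + 1 = -x^7/(7·√(π)) - 56·x^6/(45·π) - 3·x^5/(5·√(π)) - 8·x^4/(3·π) - 2·x^3/√(π) - 4·x^2/π - 6·x/√(π) + 1 + O(x^8).
The coefficient of x^7 is -1/(7·√(π)).

Final answer: -1/(7·√(π))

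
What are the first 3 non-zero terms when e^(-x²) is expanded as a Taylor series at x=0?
x^4/2 - x^2 + 1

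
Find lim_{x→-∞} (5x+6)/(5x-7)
Evaluate the dominant behaviour as x → -∞; each term tends to a finite value or vanishes.
Limit = 1.

Final answer: 1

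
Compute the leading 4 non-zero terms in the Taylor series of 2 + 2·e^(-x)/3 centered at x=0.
-x^3/9 + x^2/3 - 2·x/3 + 8/3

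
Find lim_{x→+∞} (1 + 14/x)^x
As x → +∞: this is the defining limit (1 + 14/x)^x → e^14.
Limit = e^(14).

Final answer: e^(14)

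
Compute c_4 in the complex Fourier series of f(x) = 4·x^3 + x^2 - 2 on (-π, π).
Compute the real Fourier coefficients first: a_4 = 1/4, b_4 = 3/4 - 2·π^2.
Then c_4 = (a_4 − i·b_4)/2 = 1/8 - 3·i/8 + i·π^2.

Final answer: 1/8 - 3·i/8 + i·π^2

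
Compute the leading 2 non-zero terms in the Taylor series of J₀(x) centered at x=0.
1 - x^2/4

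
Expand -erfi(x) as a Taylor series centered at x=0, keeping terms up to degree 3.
-2·x^3/(3·√(π)) - 2·x/√(π)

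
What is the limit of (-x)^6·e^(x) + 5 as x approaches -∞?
The product is a 0·∞ indeterminate form at x → -∞.
Rewrite the product as (-x)^6 / e^(-x) (an ∞/∞ form) and apply L'Hôpital, or use the standard hierarchy e^(|x|) ≫ |(-x)^6| as x → -∞.
The indeterminate product → 0, so the limit = 5.

Final answer: 5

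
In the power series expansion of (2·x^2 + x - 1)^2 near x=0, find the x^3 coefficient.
Expand to order 3: (2·x^2 + x - 1)^2 = 4·x^3 - 3·x^2 - 2·x + 1 + O(x^4).
The coefficient of x^3 is 4.

Final answer: 4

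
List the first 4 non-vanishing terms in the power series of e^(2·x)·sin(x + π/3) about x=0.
x^3·(√(3)/6 + 11/12) + x^2·(1 + 3·√(3)/4) + x·(1/2 + √(3)) + √(3)/2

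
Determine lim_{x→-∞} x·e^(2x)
This is a 0·∞ indeterminate form at x → -∞.
Rewrite the product as x / e^(-2x) (an ∞/∞ form) and apply L'Hôpital, or use the standard hierarchy e^(2|x|) ≫ |x| as x → -∞.
The indeterminate product → 0, so the limit = 0.

Final answer: 0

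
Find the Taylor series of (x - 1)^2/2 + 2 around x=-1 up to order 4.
4 - 2·(x + 1) + (x + 1)^2/2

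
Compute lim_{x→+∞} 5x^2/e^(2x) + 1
The quotient is an ∞/∞ indeterminate form as x → +∞.
The exponential denominator e^(2x) dominates the polynomial numerator (e^x ≫ x^2 as x → ∞), so the quotient → 0.
Adding the constant: 0 + 1 = 1. Limit = 1.

Final answer: 1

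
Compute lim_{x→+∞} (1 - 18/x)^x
As x → +∞: this is the defining limit (1 - 18/x)^x → e^(-18).
Limit = e^(-18).

Final answer: e^(-18)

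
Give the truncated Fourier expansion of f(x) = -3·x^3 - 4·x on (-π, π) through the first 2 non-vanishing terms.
(28 - 6·π^2)·sin(x) + (-1/2 + 3·π^2)·sin(2·x)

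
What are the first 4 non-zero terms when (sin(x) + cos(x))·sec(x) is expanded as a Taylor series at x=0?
2·x^5/15 + x^3/3 + x + 1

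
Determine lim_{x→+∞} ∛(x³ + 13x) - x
This is an ∞ − ∞ indeterminate form.
Multiply by (A² + AB + B²)/(A² + AB + B²) where A = ∛(x³+13x), B = x to use A³ − B³ = (A−B)(A²+AB+B²); the x³ terms cancel, leaving (13x)/(A²+AB+B²) with denominator ~ 3x², so the limit is 0.
Limit = 0.

Final answer: 0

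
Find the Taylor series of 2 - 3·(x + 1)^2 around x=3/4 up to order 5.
-115/16 - 21·(x - 3/4)/2 - 3·(x - 3/4)^2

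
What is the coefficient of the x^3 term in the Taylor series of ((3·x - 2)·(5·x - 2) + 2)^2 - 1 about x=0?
Expand to order 3: ((3·x - 2)·(5·x - 2) + 2)^2 - 1 = -480·x^3 + 436·x^2 - 192·x + 35 + O(x^4).
The coefficient of x^3 is -480.

Final answer: -480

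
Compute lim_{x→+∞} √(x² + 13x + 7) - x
This is an ∞ − ∞ indeterminate form.
Multiply and divide by the conjugate √(x²+13x + 7) + x; the x² terms cancel, leaving (13x + 7)/(√(x²+13x + 7)+x) → 13/2.
Limit = 13/2.

Final answer: 13/2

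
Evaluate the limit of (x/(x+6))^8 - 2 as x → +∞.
As x → +∞: x/(x+6) = 1/(1 + 6/x) → 1, and the 8th power of a limit-1 base also → 1; with the additive constant, 1 - 2 = -1.
Limit = -1.

Final answer: -1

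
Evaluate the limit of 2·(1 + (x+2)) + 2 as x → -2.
Direct substitution at x = -2 gives 4.

Final answer: 4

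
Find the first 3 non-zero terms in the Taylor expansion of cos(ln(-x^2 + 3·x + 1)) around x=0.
33·x^3/2 - 9·x^2/2 + 1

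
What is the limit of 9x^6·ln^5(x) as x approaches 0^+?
This is a 0·∞ indeterminate form at x → 0⁺.
Rewrite the product as 9·ln^5(x) / x^(-6) and apply L'Hôpital, or use the standard hierarchy x^(-6) ≫ |ln x|^5 as x → 0⁺.
The indeterminate product → 0, so the limit = 0.

Final answer: 0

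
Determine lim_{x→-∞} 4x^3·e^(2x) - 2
The product is a 0·∞ indeterminate form at x → -∞.
Rewrite the product as 4x^3 / e^(-2x) (an ∞/∞ form) and apply L'Hôpital, or use the standard hierarchy e^(2|x|) ≫ |x^3| as x → -∞.
The indeterminate product → 0, so the limit = -2.

Final answer: -2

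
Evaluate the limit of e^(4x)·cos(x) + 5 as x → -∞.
Evaluate the dominant behaviour as x → -∞; each term tends to a finite value or vanishes.
Limit = 5.

Final answer: 5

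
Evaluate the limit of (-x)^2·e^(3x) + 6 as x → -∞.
The product is a 0·∞ indeterminate form at x → -∞.
Rewrite the product as (-x)^2 / e^(-3x) (an ∞/∞ form) and apply L'Hôpital, or use the standard hierarchy e^(3|x|) ≫ |(-x)^2| as x → -∞.
The indeterminate product → 0, so the limit = 6.

Final answer: 6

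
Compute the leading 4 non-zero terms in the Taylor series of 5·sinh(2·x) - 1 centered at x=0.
4·x^5/3 + 20·x^3/3 + 10·x - 1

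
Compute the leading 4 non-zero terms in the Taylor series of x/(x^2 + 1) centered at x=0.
-x^7 + x^5 - x^3 + x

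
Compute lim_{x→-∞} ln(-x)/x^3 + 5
The quotient is an ∞/∞ indeterminate form as x → -∞.
Compare growth rates of the dominant terms (exponentials ≫ polynomials ≫ logarithms), or apply L'Hôpital's rule; the quotient → 0.
Adding the constant: 0 + 5 = 5. Limit = 5.

Final answer: 5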